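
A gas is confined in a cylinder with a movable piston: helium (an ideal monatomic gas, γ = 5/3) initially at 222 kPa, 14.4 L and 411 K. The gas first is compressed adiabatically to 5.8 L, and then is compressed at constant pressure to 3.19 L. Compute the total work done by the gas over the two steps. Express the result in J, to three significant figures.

W_total ≈ -6630 J

Step 1 (adiabatic): W = (P₁V₁ − P₂V₂)/(γ−1) = (3197 − 5861)/0.667 = -3997 J.
After step 1: P = 1011 kPa, V = 5.8 L, T = 753.6 K.
Step 2 (isobaric): W = PΔV = (1011 kPa)(3.19 − 5.8 L) = -2638 J.
W_total = -3997 − 2638 = -6635 J.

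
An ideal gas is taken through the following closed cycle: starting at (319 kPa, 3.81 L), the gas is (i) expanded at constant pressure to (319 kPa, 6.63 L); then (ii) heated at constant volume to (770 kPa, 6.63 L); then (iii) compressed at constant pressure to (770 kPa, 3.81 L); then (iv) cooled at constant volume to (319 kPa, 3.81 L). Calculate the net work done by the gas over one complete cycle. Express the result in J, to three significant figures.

Constant-volume legs do no work.
W(i) = (319)(6.63 − 3.81) = 899.6 J; W(iii) = (770)(3.81 − 6.63) = -2171 J.
W_net = 899.6 − 2171 = -1272 J (the counter-clockwise enclosed area).

W_net ≈ -1270 J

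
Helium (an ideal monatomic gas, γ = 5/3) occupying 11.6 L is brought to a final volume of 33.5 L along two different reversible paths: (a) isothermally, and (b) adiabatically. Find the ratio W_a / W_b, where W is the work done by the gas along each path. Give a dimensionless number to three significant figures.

Path (a) isothermal: W = P₁V₁ ln(V₂/V₁) → W_a/(P₁V₁) = 1.061.
Path (b) adiabatic: W = P₁V₁(1 − (V₁/V₂)^(γ−1))/(γ−1) → W_b/(P₁V₁) = 0.7603.
W_a / W_b = 1.061 / 0.7603 = 1.395.

W_a / W_b ≈ 1.39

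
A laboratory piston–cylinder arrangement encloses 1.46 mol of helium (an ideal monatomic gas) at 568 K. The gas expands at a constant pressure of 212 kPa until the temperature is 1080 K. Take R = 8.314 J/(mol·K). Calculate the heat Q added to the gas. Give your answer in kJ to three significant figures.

Isobaric: W = nRΔT = (1.46)(8.314)(512) = 6215 J.
ΔU = nCᵥΔT with Cᵥ = 3R/2: ΔU = (1.46)(12.47)(512) = 9322 J.
Q = ΔU + W = 9322 + 6215 = 15537 J.

Q ≈ 15.5 kJ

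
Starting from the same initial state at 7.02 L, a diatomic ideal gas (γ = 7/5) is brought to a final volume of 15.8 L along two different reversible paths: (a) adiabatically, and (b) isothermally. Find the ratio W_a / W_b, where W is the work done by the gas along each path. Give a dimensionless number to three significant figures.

W_a / W_b ≈ 0.854

Path (a) adiabatic: W = P₁V₁(1 − (V₁/V₂)^(γ−1))/(γ−1) → W_a/(P₁V₁) = 0.6928.
Path (b) isothermal: W = P₁V₁ ln(V₂/V₁) → W_b/(P₁V₁) = 0.8112.
W_a / W_b = 0.6928 / 0.8112 = 0.854.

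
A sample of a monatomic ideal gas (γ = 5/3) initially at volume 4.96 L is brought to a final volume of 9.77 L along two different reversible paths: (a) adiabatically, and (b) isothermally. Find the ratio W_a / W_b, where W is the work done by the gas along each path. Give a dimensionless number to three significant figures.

Path (a) adiabatic: W = P₁V₁(1 − (V₁/V₂)^(γ−1))/(γ−1) → W_a/(P₁V₁) = 0.5454.
Path (b) isothermal: W = P₁V₁ ln(V₂/V₁) → W_b/(P₁V₁) = 0.6779.
W_a / W_b = 0.5454 / 0.6779 = 0.8045.

W_a / W_b ≈ 0.805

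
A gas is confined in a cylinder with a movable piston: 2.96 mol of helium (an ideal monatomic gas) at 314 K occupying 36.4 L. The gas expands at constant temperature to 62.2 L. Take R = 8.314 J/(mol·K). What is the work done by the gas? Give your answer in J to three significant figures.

Isothermal: W = nRT ln(V₂/V₁).
W = (2.96)(8.314)(314) × ln(62.2/36.4)
  = 7727 × 0.5358
W_by_gas = 4140 J.

W ≈ 4140 J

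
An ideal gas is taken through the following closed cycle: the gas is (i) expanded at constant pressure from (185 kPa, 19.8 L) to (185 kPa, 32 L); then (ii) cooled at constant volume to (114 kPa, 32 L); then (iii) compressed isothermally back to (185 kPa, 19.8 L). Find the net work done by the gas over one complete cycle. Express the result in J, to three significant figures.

Leg (i): W = PΔV = (185)(32 − 19.8) = 2257 J.
Leg (ii): W = 0.
Leg (iii): W = PᵢVᵢ ln(V_f/Vᵢ) = (3648) ln(19.8/32) = -1751 J.
W_net = 2257 − 1751 = 505.8 J.

W_net ≈ 506 J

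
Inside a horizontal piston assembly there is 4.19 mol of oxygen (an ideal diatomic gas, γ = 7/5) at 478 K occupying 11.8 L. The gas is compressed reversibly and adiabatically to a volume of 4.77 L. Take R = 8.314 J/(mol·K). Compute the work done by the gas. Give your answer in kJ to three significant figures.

Adiabatic: TV^(γ−1) = const with γ = 7/5.
T₂ = T₁ (V₁/V₂)^(γ−1) = 478 × (11.8/4.77)^0.4 = 478 × 1.437 = 686.7 K.
W_by = nCᵥ(T₁ − T₂) = (4.19)(20.79)(478 − 686.7) = -18176 J.

W ≈ -18.2 kJ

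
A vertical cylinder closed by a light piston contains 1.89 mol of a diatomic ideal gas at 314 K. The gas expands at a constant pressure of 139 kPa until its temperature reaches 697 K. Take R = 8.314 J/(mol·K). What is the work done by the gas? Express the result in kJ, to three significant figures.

W ≈ 6.02 kJ

Isobaric: W = P ΔV = nR ΔT.
W = (1.89)(8.314)(697 − 314) = 6018 J.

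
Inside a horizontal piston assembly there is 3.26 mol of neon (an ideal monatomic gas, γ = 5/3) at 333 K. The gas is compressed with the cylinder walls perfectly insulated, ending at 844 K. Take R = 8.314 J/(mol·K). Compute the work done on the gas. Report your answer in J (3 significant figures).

W ≈ 20800 J

Adiabatic ⇒ Q = 0, so W_by = −ΔU = nCᵥ(T₁ − T₂).
Cᵥ = 3R/2 = 12.47 J/(mol·K).
W = (3.26)(12.47)(333 − 844) = -20775 J.
Work on gas = −W_by = 20775 J.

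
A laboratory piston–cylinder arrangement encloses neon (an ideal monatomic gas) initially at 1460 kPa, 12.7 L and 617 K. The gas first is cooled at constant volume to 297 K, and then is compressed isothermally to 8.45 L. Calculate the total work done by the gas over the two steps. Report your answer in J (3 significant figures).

W_total ≈ -3640 J

Step 1 (isochoric): W = 0 (constant volume).
After step 1: P = 702.8 kPa (V unchanged).
Step 2 (isothermal): W = P₁V₁ ln(V₂/V₁) = (8925) ln(8.45/12.7) = -3637 J.
W_total = 0 − 3637 = -3637 J.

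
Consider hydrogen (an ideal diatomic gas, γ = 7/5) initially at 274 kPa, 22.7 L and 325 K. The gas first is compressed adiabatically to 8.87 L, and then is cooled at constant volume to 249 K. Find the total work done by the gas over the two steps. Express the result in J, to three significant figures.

W_total ≈ -7090 J

Step 1 (adiabatic): W = (P₁V₁ − P₂V₂)/(γ−1) = (6220 − 9058)/0.4 = -7095 J.
Step 2 (isochoric): W = 0 (constant volume).
W_total = -7095 + 0 = -7095 J.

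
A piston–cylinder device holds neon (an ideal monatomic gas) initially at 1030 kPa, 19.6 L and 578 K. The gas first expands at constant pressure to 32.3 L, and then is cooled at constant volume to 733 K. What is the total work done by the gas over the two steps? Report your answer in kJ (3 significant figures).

Step 1 (isobaric): W = PΔV = (1030 kPa)(32.3 − 19.6 L) = 13081 J.
Step 2 (isochoric): W = 0 (constant volume).
W_total = 13081 + 0 = 13081 J.

W_total ≈ 13.1 kJ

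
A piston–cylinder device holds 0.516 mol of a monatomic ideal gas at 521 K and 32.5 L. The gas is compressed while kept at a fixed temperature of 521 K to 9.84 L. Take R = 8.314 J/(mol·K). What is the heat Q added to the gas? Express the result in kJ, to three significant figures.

Q ≈ -2.67 kJ

Isothermal ⇒ ΔU = 0, so Q = W = nRT ln(V₂/V₁).
Q = (0.516)(8.314)(521) ln(9.84/32.5) = 2235 × -1.195 = -2670 J.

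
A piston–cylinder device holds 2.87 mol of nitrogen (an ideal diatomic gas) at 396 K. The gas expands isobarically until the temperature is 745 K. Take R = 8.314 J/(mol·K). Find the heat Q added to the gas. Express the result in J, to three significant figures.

Q ≈ 29100 J

Isobaric: W = nRΔT = (2.87)(8.314)(349) = 8328 J.
ΔU = nCᵥΔT with Cᵥ = 5R/2: ΔU = (2.87)(20.79)(349) = 20819 J.
Q = ΔU + W = 20819 + 8328 = 29146 J.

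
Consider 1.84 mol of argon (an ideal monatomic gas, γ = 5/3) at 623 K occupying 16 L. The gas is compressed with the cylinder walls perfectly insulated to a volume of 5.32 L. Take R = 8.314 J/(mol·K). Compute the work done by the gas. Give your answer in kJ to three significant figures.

W ≈ -15.5 kJ

Adiabatic: TV^(γ−1) = const with γ = 5/3.
T₂ = T₁ (V₁/V₂)^(γ−1) = 623 × (16/5.32)^0.667 = 623 × 2.084 = 1298 K.
W_by = nCᵥ(T₁ − T₂) = (1.84)(12.47)(623 − 1298) = -15490 J.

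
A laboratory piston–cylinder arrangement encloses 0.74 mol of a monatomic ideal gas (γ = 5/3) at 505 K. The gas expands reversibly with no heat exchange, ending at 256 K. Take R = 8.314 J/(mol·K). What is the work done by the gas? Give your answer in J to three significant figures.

Adiabatic ⇒ Q = 0, so W_by = −ΔU = nCᵥ(T₁ − T₂).
Cᵥ = 3R/2 = 12.47 J/(mol·K).
W = (0.74)(12.47)(505 − 256) = 2298 J.

W ≈ 2300 J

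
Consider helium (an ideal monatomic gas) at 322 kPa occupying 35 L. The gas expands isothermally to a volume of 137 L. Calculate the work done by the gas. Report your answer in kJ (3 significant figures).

Isothermal: W = nRT ln(V₂/V₁) = P₁V₁ ln(V₂/V₁).
P₁V₁ = (322 kPa)(35 L) = 11270 J.
W = 11270 × ln(137/35) = 11270 × 1.365
W_by_gas = 15379 J.

W ≈ 15.4 kJ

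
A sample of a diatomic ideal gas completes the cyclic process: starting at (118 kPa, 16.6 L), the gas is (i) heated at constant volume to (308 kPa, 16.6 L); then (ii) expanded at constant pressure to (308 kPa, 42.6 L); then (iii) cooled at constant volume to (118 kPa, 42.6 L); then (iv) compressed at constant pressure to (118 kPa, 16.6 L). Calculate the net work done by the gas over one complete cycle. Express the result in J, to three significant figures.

Constant-volume legs do no work.
W(ii) = (308)(42.6 − 16.6) = 8008 J; W(iv) = (118)(16.6 − 42.6) = -3068 J.
W_net = 8008 − 3068 = 4940 J (the clockwise enclosed area).

W_net ≈ 4940 J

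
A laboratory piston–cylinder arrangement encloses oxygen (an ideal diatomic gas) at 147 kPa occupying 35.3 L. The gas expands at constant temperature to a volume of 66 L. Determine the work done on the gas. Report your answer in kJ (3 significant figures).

Isothermal: W = nRT ln(V₂/V₁) = P₁V₁ ln(V₂/V₁).
P₁V₁ = (147 kPa)(35.3 L) = 5189 J.
W = 5189 × ln(66/35.3) = 5189 × 0.6258
W_by_gas = 3247 J; work on gas = −W_by = -3247 J.

W ≈ -3.25 kJ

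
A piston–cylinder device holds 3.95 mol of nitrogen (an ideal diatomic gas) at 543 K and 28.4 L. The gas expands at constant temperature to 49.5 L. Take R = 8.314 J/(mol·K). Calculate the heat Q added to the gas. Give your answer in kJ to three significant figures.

Isothermal ⇒ ΔU = 0, so Q = W = nRT ln(V₂/V₁).
Q = (3.95)(8.314)(543) ln(49.5/28.4) = 17832 × 0.5556 = 9907 J.

Q ≈ 9.91 kJ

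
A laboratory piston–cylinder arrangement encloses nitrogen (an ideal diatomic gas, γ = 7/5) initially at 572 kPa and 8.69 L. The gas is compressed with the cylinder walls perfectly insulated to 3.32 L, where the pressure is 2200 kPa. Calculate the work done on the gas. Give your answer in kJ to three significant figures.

W ≈ 5.83 kJ

Adiabatic: W = (P₁V₁ − P₂V₂)/(γ − 1) with γ = 7/5.
P₁V₁ = 4971 J, P₂V₂ = 7304 J.
W = (4971 − 7304) / 0.4 = -5833 J.
Work on gas = −W_by = 5833 J.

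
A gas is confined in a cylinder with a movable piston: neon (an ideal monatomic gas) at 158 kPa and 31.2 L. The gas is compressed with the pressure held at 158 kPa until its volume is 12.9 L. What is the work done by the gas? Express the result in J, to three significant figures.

Isobaric: W = P ΔV.
W = (158 kPa)(12.9 − 31.2 L) = (158)(-18.3) = -2891 J.

W ≈ -2890 J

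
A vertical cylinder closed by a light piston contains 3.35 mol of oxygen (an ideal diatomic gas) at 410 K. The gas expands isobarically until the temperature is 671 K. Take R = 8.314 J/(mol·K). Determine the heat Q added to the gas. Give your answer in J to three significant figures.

Isobaric: W = nRΔT = (3.35)(8.314)(261) = 7269 J.
ΔU = nCᵥΔT with Cᵥ = 5R/2: ΔU = (3.35)(20.79)(261) = 18173 J.
Q = ΔU + W = 18173 + 7269 = 25443 J.

Q ≈ 25400 J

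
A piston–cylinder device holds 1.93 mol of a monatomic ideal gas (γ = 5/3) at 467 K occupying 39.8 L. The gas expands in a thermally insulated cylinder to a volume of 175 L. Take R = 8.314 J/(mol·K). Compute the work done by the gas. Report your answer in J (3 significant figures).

W ≈ 7050 J

Adiabatic: TV^(γ−1) = const with γ = 5/3.
T₂ = T₁ (V₁/V₂)^(γ−1) = 467 × (39.8/175)^0.667 = 467 × 0.3726 = 174 K.
W_by = nCᵥ(T₁ − T₂) = (1.93)(12.47)(467 − 174) = 7052 J.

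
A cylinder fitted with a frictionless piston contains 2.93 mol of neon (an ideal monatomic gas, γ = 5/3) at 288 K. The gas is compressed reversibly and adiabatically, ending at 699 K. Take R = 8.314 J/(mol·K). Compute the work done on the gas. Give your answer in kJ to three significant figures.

Adiabatic ⇒ Q = 0, so W_by = −ΔU = nCᵥ(T₁ − T₂).
Cᵥ = 3R/2 = 12.47 J/(mol·K).
W = (2.93)(12.47)(288 − 699) = -15018 J.
Work on gas = −W_by = 15018 J.

W ≈ 15.0 kJ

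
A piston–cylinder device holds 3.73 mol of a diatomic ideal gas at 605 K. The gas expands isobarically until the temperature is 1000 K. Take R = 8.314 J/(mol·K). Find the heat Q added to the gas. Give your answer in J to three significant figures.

Isobaric: W = nRΔT = (3.73)(8.314)(395) = 12249 J.
ΔU = nCᵥΔT with Cᵥ = 5R/2: ΔU = (3.73)(20.79)(395) = 30624 J.
Q = ΔU + W = 30624 + 12249 = 42873 J.

Q ≈ 42900 J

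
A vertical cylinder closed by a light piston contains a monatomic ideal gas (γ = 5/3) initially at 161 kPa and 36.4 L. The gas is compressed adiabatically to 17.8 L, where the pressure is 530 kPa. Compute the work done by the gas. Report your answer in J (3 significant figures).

Adiabatic: W = (P₁V₁ − P₂V₂)/(γ − 1) with γ = 5/3.
P₁V₁ = 5860 J, P₂V₂ = 9434 J.
W = (5860 − 9434) / 0.6667 = -5360 J.

W ≈ -5360 J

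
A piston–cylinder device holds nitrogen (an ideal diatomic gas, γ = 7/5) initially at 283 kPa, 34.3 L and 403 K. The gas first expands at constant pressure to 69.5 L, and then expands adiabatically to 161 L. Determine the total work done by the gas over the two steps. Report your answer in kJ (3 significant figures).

W_total ≈ 24.0 kJ

Step 1 (isobaric): W = PΔV = (283 kPa)(69.5 − 34.3 L) = 9962 J.
After step 1: P = 283 kPa, V = 69.5 L, T = 816.6 K.
Step 2 (adiabatic): W = (P₁V₁ − P₂V₂)/(γ−1) = (19668 − 14055)/0.4 = 14033 J.
W_total = 9962 + 14033 = 23995 J.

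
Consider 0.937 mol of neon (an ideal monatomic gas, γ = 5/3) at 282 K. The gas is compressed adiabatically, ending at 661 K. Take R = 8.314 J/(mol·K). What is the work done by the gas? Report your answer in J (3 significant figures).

W ≈ -4430 J

Adiabatic ⇒ Q = 0, so W_by = −ΔU = nCᵥ(T₁ − T₂).
Cᵥ = 3R/2 = 12.47 J/(mol·K).
W = (0.937)(12.47)(282 − 661) = -4429 J.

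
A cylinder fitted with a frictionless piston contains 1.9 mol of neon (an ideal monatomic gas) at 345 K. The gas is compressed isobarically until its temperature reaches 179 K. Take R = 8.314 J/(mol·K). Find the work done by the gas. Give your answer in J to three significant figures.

W ≈ -2620 J

Isobaric: W = P ΔV = nR ΔT.
W = (1.9)(8.314)(179 − 345) = -2622 J.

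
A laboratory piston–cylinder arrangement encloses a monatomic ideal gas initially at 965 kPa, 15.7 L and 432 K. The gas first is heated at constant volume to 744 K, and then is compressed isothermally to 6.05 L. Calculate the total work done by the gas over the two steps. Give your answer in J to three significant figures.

W_total ≈ -24900 J

Step 1 (isochoric): W = 0 (constant volume).
After step 1: P = 1662 kPa (V unchanged).
Step 2 (isothermal): W = P₁V₁ ln(V₂/V₁) = (26093) ln(6.05/15.7) = -24882 J.
W_total = 0 − 24882 = -24882 J.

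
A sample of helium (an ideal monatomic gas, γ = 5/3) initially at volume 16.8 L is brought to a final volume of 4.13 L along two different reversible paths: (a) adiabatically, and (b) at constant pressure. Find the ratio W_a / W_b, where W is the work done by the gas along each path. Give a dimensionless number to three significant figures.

W_a / W_b ≈ 3.08

Path (a) adiabatic: W = P₁V₁(1 − (V₁/V₂)^(γ−1))/(γ−1) → W_a/(P₁V₁) = -2.322.
Path (b) isobaric: W = P₁(V₂ − V₁) → W_b/(P₁V₁) = -0.7542.
W_a / W_b = -2.322 / -0.7542 = 3.079.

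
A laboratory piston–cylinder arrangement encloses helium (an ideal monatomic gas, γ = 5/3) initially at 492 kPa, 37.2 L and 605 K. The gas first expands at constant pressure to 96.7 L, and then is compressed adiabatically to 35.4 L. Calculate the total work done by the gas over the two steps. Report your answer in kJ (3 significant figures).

Step 1 (isobaric): W = PΔV = (492 kPa)(96.7 − 37.2 L) = 29274 J.
After step 1: P = 492 kPa, V = 96.7 L, T = 1573 K.
Step 2 (adiabatic): W = (P₁V₁ − P₂V₂)/(γ−1) = (47576 − 92969)/0.667 = -68090 J.
W_total = 29274 − 68090 = -38816 J.

W_total ≈ -38.8 kJ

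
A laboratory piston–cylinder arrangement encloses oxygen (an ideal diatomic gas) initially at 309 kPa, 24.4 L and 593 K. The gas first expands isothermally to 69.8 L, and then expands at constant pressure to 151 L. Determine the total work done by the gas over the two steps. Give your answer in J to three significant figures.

Step 1 (isothermal): W = P₁V₁ ln(V₂/V₁) = (7540) ln(69.8/24.4) = 7925 J.
After step 1: P = 108 kPa, V = 69.8 L, T = 593 K.
Step 2 (isobaric): W = PΔV = (108 kPa)(151 − 69.8 L) = 8771 J.
W_total = 7925 + 8771 = 16695 J.

W_total ≈ 16700 J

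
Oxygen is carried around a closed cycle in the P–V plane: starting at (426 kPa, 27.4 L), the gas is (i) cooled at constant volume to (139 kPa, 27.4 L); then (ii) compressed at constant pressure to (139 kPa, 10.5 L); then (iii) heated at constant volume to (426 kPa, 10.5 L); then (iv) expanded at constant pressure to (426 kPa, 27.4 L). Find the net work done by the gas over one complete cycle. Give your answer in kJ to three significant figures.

Constant-volume legs do no work.
W(ii) = (139)(10.5 − 27.4) = -2349 J; W(iv) = (426)(27.4 − 10.5) = 7199 J.
W_net = -2349 + 7199 = 4850 J (the clockwise enclosed area).

W_net ≈ 4.85 kJ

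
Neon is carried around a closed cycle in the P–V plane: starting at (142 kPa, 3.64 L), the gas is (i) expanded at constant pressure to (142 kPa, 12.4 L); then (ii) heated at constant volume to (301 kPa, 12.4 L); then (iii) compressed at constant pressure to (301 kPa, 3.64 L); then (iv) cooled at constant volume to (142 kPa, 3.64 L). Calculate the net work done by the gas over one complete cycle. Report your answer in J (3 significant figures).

W_net ≈ -1390 J

Constant-volume legs do no work.
W(i) = (142)(12.4 − 3.64) = 1244 J; W(iii) = (301)(3.64 − 12.4) = -2637 J.
W_net = 1244 − 2637 = -1393 J (the counter-clockwise enclosed area).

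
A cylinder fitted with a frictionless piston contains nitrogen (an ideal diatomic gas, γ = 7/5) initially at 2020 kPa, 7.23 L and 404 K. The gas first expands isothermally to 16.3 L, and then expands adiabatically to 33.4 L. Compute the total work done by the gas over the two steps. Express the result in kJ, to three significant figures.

W_total ≈ 21.0 kJ

Step 1 (isothermal): W = P₁V₁ ln(V₂/V₁) = (14605) ln(16.3/7.23) = 11872 J.
After step 1: P = 896 kPa, V = 16.3 L, T = 404 K.
Step 2 (adiabatic): W = (P₁V₁ − P₂V₂)/(γ−1) = (14605 − 10961)/0.4 = 9108 J.
W_total = 11872 + 9108 = 20980 J.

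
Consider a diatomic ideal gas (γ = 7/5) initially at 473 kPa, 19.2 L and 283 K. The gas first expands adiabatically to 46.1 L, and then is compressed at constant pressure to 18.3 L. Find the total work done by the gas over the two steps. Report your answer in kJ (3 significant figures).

W_total ≈ 2.85 kJ

Step 1 (adiabatic): W = (P₁V₁ − P₂V₂)/(γ−1) = (9082 − 6397)/0.4 = 6711 J.
After step 1: P = 138.8 kPa, V = 46.1 L, T = 199.4 K.
Step 2 (isobaric): W = PΔV = (138.8 kPa)(18.3 − 46.1 L) = -3858 J.
W_total = 6711 − 3858 = 2853 J.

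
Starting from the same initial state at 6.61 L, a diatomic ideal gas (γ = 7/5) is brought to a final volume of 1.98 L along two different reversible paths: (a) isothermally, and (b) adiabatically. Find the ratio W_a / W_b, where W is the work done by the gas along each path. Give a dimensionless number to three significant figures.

W_a / W_b ≈ 0.778

Path (a) isothermal: W = P₁V₁ ln(V₂/V₁) → W_a/(P₁V₁) = -1.205.
Path (b) adiabatic: W = P₁V₁(1 − (V₁/V₂)^(γ−1))/(γ−1) → W_b/(P₁V₁) = -1.549.
W_a / W_b = -1.205 / -1.549 = 0.7782.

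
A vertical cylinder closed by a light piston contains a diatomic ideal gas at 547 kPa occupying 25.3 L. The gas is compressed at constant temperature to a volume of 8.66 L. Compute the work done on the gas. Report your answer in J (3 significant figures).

W ≈ 14800 J

Isothermal: W = nRT ln(V₂/V₁) = P₁V₁ ln(V₂/V₁).
P₁V₁ = (547 kPa)(25.3 L) = 13839 J.
W = 13839 × ln(8.66/25.3) = 13839 × -1.072
W_by_gas = -14837 J; work on gas = −W_by = 14837 J.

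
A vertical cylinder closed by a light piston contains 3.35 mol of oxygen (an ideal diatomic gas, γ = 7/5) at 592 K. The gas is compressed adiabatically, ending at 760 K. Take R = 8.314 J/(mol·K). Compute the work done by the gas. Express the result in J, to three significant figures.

Adiabatic ⇒ Q = 0, so W_by = −ΔU = nCᵥ(T₁ − T₂).
Cᵥ = 5R/2 = 20.79 J/(mol·K).
W = (3.35)(20.79)(592 − 760) = -11698 J.

W ≈ -11700 J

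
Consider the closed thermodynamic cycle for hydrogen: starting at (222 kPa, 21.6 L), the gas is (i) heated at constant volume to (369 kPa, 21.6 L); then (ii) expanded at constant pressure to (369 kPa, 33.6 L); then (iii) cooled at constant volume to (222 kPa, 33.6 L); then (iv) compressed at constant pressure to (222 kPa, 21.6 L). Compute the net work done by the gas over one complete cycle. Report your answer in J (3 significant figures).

W_net ≈ 1760 J

Constant-volume legs do no work.
W(ii) = (369)(33.6 − 21.6) = 4428 J; W(iv) = (222)(21.6 − 33.6) = -2664 J.
W_net = 4428 − 2664 = 1764 J (the clockwise enclosed area).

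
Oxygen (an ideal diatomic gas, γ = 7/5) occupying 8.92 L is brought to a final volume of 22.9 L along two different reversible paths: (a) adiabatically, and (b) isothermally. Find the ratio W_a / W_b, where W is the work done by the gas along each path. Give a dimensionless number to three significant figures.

Path (a) adiabatic: W = P₁V₁(1 − (V₁/V₂)^(γ−1))/(γ−1) → W_a/(P₁V₁) = 0.7854.
Path (b) isothermal: W = P₁V₁ ln(V₂/V₁) → W_b/(P₁V₁) = 0.9428.
W_a / W_b = 0.7854 / 0.9428 = 0.8331.

W_a / W_b ≈ 0.833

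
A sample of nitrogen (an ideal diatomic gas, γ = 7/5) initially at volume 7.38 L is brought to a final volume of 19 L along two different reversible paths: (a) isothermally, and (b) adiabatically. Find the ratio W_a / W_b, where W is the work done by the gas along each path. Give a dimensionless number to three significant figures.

W_a / W_b ≈ 1.20

Path (a) isothermal: W = P₁V₁ ln(V₂/V₁) → W_a/(P₁V₁) = 0.9457.
Path (b) adiabatic: W = P₁V₁(1 − (V₁/V₂)^(γ−1))/(γ−1) → W_b/(P₁V₁) = 0.7874.
W_a / W_b = 0.9457 / 0.7874 = 1.201.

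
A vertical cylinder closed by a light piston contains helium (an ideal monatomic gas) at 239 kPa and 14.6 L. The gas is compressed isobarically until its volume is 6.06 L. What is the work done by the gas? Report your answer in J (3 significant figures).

Isobaric: W = P ΔV.
W = (239 kPa)(6.06 − 14.6 L) = (239)(-8.54) = -2041 J.

W ≈ -2040 J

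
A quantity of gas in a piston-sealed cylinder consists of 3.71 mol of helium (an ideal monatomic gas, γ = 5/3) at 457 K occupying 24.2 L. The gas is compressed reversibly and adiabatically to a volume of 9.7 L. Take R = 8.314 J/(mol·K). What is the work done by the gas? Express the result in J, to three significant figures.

W ≈ -17800 J

Adiabatic: TV^(γ−1) = const with γ = 5/3.
T₂ = T₁ (V₁/V₂)^(γ−1) = 457 × (24.2/9.7)^0.667 = 457 × 1.839 = 840.6 K.
W_by = nCᵥ(T₁ − T₂) = (3.71)(12.47)(457 − 840.6) = -17750 J.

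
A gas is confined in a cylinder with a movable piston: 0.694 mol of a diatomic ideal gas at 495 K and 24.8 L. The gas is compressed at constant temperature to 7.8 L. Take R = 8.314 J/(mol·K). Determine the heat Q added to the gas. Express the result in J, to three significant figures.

Q ≈ -3300 J

Isothermal ⇒ ΔU = 0, so Q = W = nRT ln(V₂/V₁).
Q = (0.694)(8.314)(495) ln(7.8/24.8) = 2856 × -1.157 = -3304 J.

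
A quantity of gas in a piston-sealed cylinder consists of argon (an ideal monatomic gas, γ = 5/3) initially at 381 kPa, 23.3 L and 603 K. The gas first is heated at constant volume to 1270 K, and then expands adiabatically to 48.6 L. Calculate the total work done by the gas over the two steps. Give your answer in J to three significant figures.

Step 1 (isochoric): W = 0 (constant volume).
After step 1: P = 802.4 kPa (V unchanged).
Step 2 (adiabatic): W = (P₁V₁ − P₂V₂)/(γ−1) = (18697 − 11453)/0.667 = 10866 J.
W_total = 0 + 10866 = 10866 J.

W_total ≈ 10900 J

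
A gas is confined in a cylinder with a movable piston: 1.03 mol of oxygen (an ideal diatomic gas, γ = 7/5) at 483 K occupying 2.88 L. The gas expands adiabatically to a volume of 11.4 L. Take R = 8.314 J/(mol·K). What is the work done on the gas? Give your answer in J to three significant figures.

Adiabatic: TV^(γ−1) = const with γ = 7/5.
T₂ = T₁ (V₁/V₂)^(γ−1) = 483 × (2.88/11.4)^0.4 = 483 × 0.5768 = 278.6 K.
W_by = nCᵥ(T₁ − T₂) = (1.03)(20.79)(483 − 278.6) = 4376 J.
Work on gas = −W_by = -4376 J.

W ≈ -4380 J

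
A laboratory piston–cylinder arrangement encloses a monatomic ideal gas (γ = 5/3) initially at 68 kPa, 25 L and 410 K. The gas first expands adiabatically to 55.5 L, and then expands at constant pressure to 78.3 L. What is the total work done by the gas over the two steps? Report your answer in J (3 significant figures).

Step 1 (adiabatic): W = (P₁V₁ − P₂V₂)/(γ−1) = (1700 − 999)/0.667 = 1052 J.
After step 1: P = 18 kPa, V = 55.5 L, T = 240.9 K.
Step 2 (isobaric): W = PΔV = (18 kPa)(78.3 − 55.5 L) = 410.4 J.
W_total = 1052 + 410.4 = 1462 J.

W_total ≈ 1460 J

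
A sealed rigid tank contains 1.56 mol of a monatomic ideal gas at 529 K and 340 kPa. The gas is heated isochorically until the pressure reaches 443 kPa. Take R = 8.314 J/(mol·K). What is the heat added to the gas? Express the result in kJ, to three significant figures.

Q ≈ 3.12 kJ

Constant volume ⇒ W = 0, so Q = ΔU = nCᵥΔT with Cᵥ = 3R/2 = 12.47 J/(mol·K).
At constant V, T₂/T₁ = P₂/P₁ ⇒ ΔT = T₁(P₂/P₁ − 1) = 529·(443/340 − 1) = 160.3 K.
ΔU = (1.56)(12.47)(160.3) = 3118 J.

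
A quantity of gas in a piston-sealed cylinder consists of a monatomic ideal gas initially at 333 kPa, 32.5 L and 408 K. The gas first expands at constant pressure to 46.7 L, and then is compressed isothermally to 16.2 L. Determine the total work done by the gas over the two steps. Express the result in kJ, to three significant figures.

W_total ≈ -11.7 kJ

Step 1 (isobaric): W = PΔV = (333 kPa)(46.7 − 32.5 L) = 4729 J.
After step 1: P = 333 kPa, V = 46.7 L, T = 586.3 K.
Step 2 (isothermal): W = P₁V₁ ln(V₂/V₁) = (15551) ln(16.2/46.7) = -16464 J.
W_total = 4729 − 16464 = -11736 J.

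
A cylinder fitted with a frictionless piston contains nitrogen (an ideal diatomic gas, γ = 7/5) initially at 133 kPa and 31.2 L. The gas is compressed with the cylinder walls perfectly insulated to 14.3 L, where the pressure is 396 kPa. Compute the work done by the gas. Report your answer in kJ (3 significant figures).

Adiabatic: W = (P₁V₁ − P₂V₂)/(γ − 1) with γ = 7/5.
P₁V₁ = 4150 J, P₂V₂ = 5663 J.
W = (4150 − 5663) / 0.4 = -3783 J.

W ≈ -3.78 kJ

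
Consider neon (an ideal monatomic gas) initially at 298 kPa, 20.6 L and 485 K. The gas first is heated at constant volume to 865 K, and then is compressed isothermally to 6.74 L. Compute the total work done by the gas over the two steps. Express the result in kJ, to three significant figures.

Step 1 (isochoric): W = 0 (constant volume).
After step 1: P = 531.5 kPa (V unchanged).
Step 2 (isothermal): W = P₁V₁ ln(V₂/V₁) = (10949) ln(6.74/20.6) = -12232 J.
W_total = 0 − 12232 = -12232 J.

W_total ≈ -12.2 kJ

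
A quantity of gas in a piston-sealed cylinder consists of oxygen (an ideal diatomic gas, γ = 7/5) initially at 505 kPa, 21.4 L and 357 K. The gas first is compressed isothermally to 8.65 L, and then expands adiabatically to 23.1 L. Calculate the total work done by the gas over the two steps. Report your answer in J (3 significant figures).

Step 1 (isothermal): W = P₁V₁ ln(V₂/V₁) = (10807) ln(8.65/21.4) = -9789 J.
After step 1: P = 1249 kPa, V = 8.65 L, T = 357 K.
Step 2 (adiabatic): W = (P₁V₁ − P₂V₂)/(γ−1) = (10807 − 7296)/0.4 = 8778 J.
W_total = -9789 + 8778 = -1011 J.

W_total ≈ -1010 J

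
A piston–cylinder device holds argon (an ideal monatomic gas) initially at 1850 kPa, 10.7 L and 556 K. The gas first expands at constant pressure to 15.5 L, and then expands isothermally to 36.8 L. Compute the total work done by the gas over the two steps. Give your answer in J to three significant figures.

W_total ≈ 33700 J

Step 1 (isobaric): W = PΔV = (1850 kPa)(15.5 − 10.7 L) = 8880 J.
After step 1: P = 1850 kPa, V = 15.5 L, T = 805.4 K.
Step 2 (isothermal): W = P₁V₁ ln(V₂/V₁) = (28675) ln(36.8/15.5) = 24794 J.
W_total = 8880 + 24794 = 33674 J.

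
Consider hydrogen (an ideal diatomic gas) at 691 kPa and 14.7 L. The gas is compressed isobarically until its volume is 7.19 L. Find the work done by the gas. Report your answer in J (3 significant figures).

W ≈ -5190 J

Isobaric: W = P ΔV.
W = (691 kPa)(7.19 − 14.7 L) = (691)(-7.51) = -5189 J.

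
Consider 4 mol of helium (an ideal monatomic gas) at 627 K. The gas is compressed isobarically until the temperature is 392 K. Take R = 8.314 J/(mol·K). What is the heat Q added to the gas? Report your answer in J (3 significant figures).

Q ≈ -19500 J

Isobaric: W = nRΔT = (4)(8.314)(-235) = -7815 J.
ΔU = nCᵥΔT with Cᵥ = 3R/2: ΔU = (4)(12.47)(-235) = -11723 J.
Q = ΔU + W = -11723 − 7815 = -19538 J.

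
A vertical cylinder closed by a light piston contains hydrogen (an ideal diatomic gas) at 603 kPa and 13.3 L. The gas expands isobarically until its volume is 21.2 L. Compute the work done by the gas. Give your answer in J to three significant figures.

W ≈ 4760 J

Isobaric: W = P ΔV.
W = (603 kPa)(21.2 − 13.3 L) = (603)(7.9) = 4764 J.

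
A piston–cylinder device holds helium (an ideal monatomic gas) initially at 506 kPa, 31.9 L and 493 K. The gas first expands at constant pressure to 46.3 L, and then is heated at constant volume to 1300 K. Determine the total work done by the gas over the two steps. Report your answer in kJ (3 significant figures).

Step 1 (isobaric): W = PΔV = (506 kPa)(46.3 − 31.9 L) = 7286 J.
Step 2 (isochoric): W = 0 (constant volume).
W_total = 7286 + 0 = 7286 J.

W_total ≈ 7.29 kJ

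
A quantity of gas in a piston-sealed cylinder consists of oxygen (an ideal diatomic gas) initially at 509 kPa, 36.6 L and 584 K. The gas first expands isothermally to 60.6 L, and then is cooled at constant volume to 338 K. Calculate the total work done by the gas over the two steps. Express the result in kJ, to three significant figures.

W_total ≈ 9.39 kJ

Step 1 (isothermal): W = P₁V₁ ln(V₂/V₁) = (18629) ln(60.6/36.6) = 9394 J.
Step 2 (isochoric): W = 0 (constant volume).
W_total = 9394 + 0 = 9394 J.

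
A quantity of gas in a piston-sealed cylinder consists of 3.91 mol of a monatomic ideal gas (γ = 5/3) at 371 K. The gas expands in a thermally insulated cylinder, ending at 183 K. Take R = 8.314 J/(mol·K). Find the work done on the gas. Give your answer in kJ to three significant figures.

W ≈ -9.17 kJ

Adiabatic ⇒ Q = 0, so W_by = −ΔU = nCᵥ(T₁ − T₂).
Cᵥ = 3R/2 = 12.47 J/(mol·K).
W = (3.91)(12.47)(371 − 183) = 9167 J.
Work on gas = −W_by = -9167 J.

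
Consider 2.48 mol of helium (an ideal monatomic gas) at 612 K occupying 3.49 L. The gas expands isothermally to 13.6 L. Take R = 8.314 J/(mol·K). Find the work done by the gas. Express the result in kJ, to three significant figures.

W ≈ 17.2 kJ

Isothermal: W = nRT ln(V₂/V₁).
W = (2.48)(8.314)(612) × ln(13.6/3.49)
  = 12619 × 1.36
W_by_gas = 17163 J.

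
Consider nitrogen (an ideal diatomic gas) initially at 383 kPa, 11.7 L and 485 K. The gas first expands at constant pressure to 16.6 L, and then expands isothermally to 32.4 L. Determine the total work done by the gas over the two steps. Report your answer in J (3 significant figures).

Step 1 (isobaric): W = PΔV = (383 kPa)(16.6 − 11.7 L) = 1877 J.
After step 1: P = 383 kPa, V = 16.6 L, T = 688.1 K.
Step 2 (isothermal): W = P₁V₁ ln(V₂/V₁) = (6358) ln(32.4/16.6) = 4252 J.
W_total = 1877 + 4252 = 6129 J.

W_total ≈ 6130 J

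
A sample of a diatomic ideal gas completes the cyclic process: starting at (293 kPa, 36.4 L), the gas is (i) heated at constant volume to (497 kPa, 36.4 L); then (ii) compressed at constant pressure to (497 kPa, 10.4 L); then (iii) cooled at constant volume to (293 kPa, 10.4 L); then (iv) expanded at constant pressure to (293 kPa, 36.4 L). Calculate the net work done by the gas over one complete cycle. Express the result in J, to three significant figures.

W_net ≈ -5300 J

Constant-volume legs do no work.
W(ii) = (497)(10.4 − 36.4) = -12922 J; W(iv) = (293)(36.4 − 10.4) = 7618 J.
W_net = -12922 + 7618 = -5304 J (the counter-clockwise enclosed area).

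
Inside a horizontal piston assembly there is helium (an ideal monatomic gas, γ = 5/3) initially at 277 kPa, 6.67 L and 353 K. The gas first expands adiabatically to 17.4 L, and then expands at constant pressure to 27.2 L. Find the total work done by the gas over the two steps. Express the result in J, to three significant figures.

W_total ≈ 1860 J

Step 1 (adiabatic): W = (P₁V₁ − P₂V₂)/(γ−1) = (1848 − 975)/0.667 = 1309 J.
After step 1: P = 56.03 kPa, V = 17.4 L, T = 186.3 K.
Step 2 (isobaric): W = PΔV = (56.03 kPa)(27.2 − 17.4 L) = 549.1 J.
W_total = 1309 + 549.1 = 1858 J.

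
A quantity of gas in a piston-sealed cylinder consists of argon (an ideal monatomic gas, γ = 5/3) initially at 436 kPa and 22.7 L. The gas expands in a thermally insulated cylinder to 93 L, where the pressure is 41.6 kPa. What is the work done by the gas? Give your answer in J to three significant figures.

W ≈ 9040 J

Adiabatic: W = (P₁V₁ − P₂V₂)/(γ − 1) with γ = 5/3.
P₁V₁ = 9897 J, P₂V₂ = 3869 J.
W = (9897 − 3869) / 0.6667 = 9043 J.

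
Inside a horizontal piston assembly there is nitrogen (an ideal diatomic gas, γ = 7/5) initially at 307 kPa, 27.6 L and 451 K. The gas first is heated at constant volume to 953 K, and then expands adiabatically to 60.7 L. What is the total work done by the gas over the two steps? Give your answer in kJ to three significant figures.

W_total ≈ 12.1 kJ

Step 1 (isochoric): W = 0 (constant volume).
After step 1: P = 648.7 kPa (V unchanged).
Step 2 (adiabatic): W = (P₁V₁ − P₂V₂)/(γ−1) = (17905 − 13063)/0.4 = 12103 J.
W_total = 0 + 12103 = 12103 J.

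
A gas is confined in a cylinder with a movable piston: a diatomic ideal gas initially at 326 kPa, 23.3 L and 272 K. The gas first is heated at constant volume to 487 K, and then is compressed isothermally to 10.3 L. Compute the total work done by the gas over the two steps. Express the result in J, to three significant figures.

Step 1 (isochoric): W = 0 (constant volume).
After step 1: P = 583.7 kPa (V unchanged).
Step 2 (isothermal): W = P₁V₁ ln(V₂/V₁) = (13600) ln(10.3/23.3) = -11102 J.
W_total = 0 − 11102 = -11102 J.

W_total ≈ -11100 J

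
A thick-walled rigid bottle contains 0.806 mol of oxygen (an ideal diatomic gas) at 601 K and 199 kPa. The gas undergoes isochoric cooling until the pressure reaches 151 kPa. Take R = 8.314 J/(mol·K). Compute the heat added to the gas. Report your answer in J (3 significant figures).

Q ≈ -2430 J

Constant volume ⇒ W = 0, so Q = ΔU = nCᵥΔT with Cᵥ = 5R/2 = 20.79 J/(mol·K).
At constant V, T₂/T₁ = P₂/P₁ ⇒ ΔT = T₁(P₂/P₁ − 1) = 601·(151/199 − 1) = -145 K.
ΔU = (0.806)(20.79)(-145) = -2429 J.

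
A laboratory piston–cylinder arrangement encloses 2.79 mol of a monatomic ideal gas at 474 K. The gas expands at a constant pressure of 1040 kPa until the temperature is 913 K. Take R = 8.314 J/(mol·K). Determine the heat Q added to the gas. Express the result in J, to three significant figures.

Q ≈ 25500 J

Isobaric: W = nRΔT = (2.79)(8.314)(439) = 10183 J.
ΔU = nCᵥΔT with Cᵥ = 3R/2: ΔU = (2.79)(12.47)(439) = 15275 J.
Q = ΔU + W = 15275 + 10183 = 25458 J.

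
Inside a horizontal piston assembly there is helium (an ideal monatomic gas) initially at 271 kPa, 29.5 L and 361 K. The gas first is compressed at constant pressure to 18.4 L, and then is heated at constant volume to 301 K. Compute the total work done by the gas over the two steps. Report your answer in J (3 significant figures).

W_total ≈ -3010 J

Step 1 (isobaric): W = PΔV = (271 kPa)(18.4 − 29.5 L) = -3008 J.
Step 2 (isochoric): W = 0 (constant volume).
W_total = -3008 + 0 = -3008 J.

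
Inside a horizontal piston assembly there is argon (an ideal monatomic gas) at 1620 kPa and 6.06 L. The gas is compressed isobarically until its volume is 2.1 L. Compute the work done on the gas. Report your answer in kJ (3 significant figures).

W ≈ 6.42 kJ

Isobaric: W = P ΔV.
W = (1620 kPa)(2.1 − 6.06 L) = (1620)(-3.96) = -6415 J.
Work on gas = −W_by = 6415 J.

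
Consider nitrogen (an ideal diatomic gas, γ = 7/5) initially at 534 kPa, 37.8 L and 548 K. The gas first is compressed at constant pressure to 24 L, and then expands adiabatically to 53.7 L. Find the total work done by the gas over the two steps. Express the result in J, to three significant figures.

W_total ≈ 1450 J

Step 1 (isobaric): W = PΔV = (534 kPa)(24 − 37.8 L) = -7369 J.
After step 1: P = 534 kPa, V = 24 L, T = 347.9 K.
Step 2 (adiabatic): W = (P₁V₁ − P₂V₂)/(γ−1) = (12816 − 9286)/0.4 = 8824 J.
W_total = -7369 + 8824 = 1455 J.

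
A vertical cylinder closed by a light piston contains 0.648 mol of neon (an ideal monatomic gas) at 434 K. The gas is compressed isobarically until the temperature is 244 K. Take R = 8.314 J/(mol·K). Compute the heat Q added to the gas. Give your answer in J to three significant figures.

Q ≈ -2560 J

Isobaric: W = nRΔT = (0.648)(8.314)(-190) = -1024 J.
ΔU = nCᵥΔT with Cᵥ = 3R/2: ΔU = (0.648)(12.47)(-190) = -1535 J.
Q = ΔU + W = -1535 − 1024 = -2559 J.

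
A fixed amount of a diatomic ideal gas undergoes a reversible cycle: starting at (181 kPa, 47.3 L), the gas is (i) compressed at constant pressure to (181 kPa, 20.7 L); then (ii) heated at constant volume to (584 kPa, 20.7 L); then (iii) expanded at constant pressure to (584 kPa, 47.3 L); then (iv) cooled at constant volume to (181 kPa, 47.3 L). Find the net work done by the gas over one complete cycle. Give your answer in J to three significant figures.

W_net ≈ 10700 J

Constant-volume legs do no work.
W(i) = (181)(20.7 − 47.3) = -4815 J; W(iii) = (584)(47.3 − 20.7) = 15534 J.
W_net = -4815 + 15534 = 10720 J (the clockwise enclosed area).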